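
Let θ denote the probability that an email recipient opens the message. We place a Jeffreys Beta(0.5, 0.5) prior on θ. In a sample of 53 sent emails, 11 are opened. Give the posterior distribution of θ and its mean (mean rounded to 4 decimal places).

Posterior: Beta(11.5, 42.5); mean ≈ 0.2130

Observing 11 successes and 42 failures updates Beta(0.5, 0.5) by adding the success and failure counts to the two shape parameters: α = 0.5+11 = 11.5, β = 0.5+42 = 42.5.
Posterior mean = α/(α+β) = 11.5/54 = 0.2130.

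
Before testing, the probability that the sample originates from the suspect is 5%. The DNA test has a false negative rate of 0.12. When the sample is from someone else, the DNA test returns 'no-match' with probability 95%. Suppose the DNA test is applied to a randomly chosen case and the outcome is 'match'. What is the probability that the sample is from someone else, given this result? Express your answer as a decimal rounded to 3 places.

Let H be the event that the sample originates from the suspect. P(H) = 0.05, so P(¬H) = 0.95. With E the 'match' result, P(E|H) = 0.88 and P(E|¬H) = 0.05.
P(E) = 0.88·0.05 + 0.05·0.95 = 0.044000 + 0.047500 = 0.091500.
By Bayes' theorem, P(H|E) = 0.044000 / 0.091500 = 0.481. Hence P(¬H|E) = 1 − 0.481 = 0.519.

P(¬H | E) ≈ 0.519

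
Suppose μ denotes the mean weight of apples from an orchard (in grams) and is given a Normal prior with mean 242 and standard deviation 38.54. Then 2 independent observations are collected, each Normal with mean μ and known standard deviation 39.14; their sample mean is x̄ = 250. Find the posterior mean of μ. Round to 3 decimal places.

With known σ, the Normal prior is conjugate. Weight on the data is w = (n/σ²)/(n/σ² + 1/τ₀²) = 0.00130553/(0.00130553+0.00067325) = 0.65977.
Posterior mean = w·x̄ + (1−w)·μ₀ = 0.65977·250 + 0.34023·242 = 247.278.

Posterior mean ≈ 247.278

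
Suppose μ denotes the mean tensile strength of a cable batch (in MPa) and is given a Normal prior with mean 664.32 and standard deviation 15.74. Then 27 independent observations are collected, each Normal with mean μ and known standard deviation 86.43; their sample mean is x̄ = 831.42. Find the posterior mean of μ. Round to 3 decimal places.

With known σ, the Normal prior is conjugate. Weight on the data is w = (n/σ²)/(n/σ² + 1/τ₀²) = 0.00361439/(0.00361439+0.00403637) = 0.47242.
Posterior mean = w·x̄ + (1−w)·μ₀ = 0.47242·831.42 + 0.52758·664.32 = 743.262.

Posterior mean ≈ 743.262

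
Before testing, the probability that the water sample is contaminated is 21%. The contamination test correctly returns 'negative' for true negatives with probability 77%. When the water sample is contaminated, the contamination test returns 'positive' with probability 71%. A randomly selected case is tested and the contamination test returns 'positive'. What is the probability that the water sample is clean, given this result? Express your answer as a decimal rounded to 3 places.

Write H for 'the water sample is contaminated'. Prior odds H:¬H = 0.21/0.79 = 0.26582. For the 'positive' outcome, the likelihood ratio is 0.71/0.23 = 3.0870.
Posterior odds = 0.26582 × 3.0870 = 0.82058, so P(H|E) = 0.82058/(1+0.82058) = 0.451. Then P(¬H|E) = 1 − 0.451 = 0.549.

P(¬H | E) ≈ 0.549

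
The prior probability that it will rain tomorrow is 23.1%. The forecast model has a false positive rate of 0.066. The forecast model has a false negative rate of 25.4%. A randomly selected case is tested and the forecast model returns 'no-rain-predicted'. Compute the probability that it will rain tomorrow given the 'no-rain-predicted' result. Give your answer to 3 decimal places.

P(H | E) ≈ 0.076

Write H for 'it will rain tomorrow'. Prior odds H:¬H = 0.231/0.769 = 0.30039. For the 'no-rain-predicted' outcome, the likelihood ratio is 0.254/0.934 = 0.27195.
Posterior odds = 0.30039 × 0.27195 = 0.081691, so P(H|E) = 0.081691/(1+0.081691) = 0.076.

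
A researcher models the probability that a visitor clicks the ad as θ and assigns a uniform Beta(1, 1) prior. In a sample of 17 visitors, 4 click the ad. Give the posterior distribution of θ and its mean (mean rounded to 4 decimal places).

Posterior: Beta(5, 14); mean ≈ 0.2632

Observing 4 successes and 13 failures updates Beta(1, 1) by adding the success and failure counts to the two shape parameters: α = 1+4 = 5, β = 1+13 = 14.
Posterior mean = α/(α+β) = 5/19 = 0.2632.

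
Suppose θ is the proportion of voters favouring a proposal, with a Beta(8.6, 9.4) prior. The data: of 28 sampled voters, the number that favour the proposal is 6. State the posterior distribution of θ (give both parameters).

Observing 6 successes and 22 failures updates Beta(8.6, 9.4) by adding the success and failure counts to the two shape parameters: α = 8.6+6 = 14.6, β = 9.4+22 = 31.4.

Posterior: Beta(14.6, 31.4)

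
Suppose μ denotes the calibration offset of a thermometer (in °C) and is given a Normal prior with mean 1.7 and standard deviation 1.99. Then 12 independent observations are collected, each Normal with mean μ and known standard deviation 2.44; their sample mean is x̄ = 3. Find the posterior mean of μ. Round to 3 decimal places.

With known σ, the Normal prior is conjugate. Weight on the data is w = (n/σ²)/(n/σ² + 1/τ₀²) = 2.01559/(2.01559+0.252519) = 0.88867.
Posterior mean = w·x̄ + (1−w)·μ₀ = 0.88867·3 + 0.11133·1.7 = 2.855.

Posterior mean ≈ 2.855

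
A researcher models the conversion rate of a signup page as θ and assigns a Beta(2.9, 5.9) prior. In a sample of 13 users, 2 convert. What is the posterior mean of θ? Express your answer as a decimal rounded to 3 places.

Posterior mean ≈ 0.225

The binomial likelihood is conjugate to the Beta prior: with 2 successes and 11 failures, the posterior is Beta(2.9+2, 5.9+11) = Beta(4.9, 16.9).
E[θ | data] = 4.9/(4.9+16.9) = 0.225.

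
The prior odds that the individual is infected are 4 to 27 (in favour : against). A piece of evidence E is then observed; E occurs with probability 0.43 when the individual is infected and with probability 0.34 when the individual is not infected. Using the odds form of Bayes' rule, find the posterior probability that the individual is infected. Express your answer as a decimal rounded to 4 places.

Prior odds = 4/27 = 0.14815. In log-odds, ln(0.14815) = -1.9095.
Add log likelihood ratio: ln(1.2647) = 0.23484.
Posterior log-odds = -1.6747, so posterior odds = exp(-1.6747) = 0.18736. Converting, P(H|E) = 0.18736/1.1874 = 0.1578.

Posterior probability ≈ 0.1578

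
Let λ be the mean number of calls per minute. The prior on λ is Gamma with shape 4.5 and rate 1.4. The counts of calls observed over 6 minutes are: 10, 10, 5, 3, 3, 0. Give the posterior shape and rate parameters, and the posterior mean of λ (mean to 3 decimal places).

Posterior: Gamma(shape=35.5, rate=7.4); mean ≈ 4.797

The Poisson likelihood adds the total count to the shape and the number of exposure periods to the rate. Here ∑xᵢ = 31 and n = 6, so shape 4.5→35.5 and rate 1.4→7.4.
Posterior mean = shape/rate = 35.5/7.4 = 4.797.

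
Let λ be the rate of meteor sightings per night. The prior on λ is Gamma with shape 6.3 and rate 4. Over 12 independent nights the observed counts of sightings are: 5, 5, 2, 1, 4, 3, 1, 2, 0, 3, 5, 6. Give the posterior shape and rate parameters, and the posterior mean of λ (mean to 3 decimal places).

Total count ∑xᵢ = 37 over n = 12 nights.
Gamma is conjugate to the Poisson likelihood: posterior is Gamma(shape = 6.3+37 = 43.3, rate = 4+12 = 16).
E[λ | data] = 43.3/16 = 2.706.

Posterior: Gamma(shape=43.3, rate=16); mean ≈ 2.706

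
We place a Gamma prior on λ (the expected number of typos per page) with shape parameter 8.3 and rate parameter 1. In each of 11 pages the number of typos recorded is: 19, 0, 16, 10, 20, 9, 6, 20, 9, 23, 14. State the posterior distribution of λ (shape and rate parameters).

Posterior: Gamma(shape=154.3, rate=12)

The Poisson likelihood adds the total count to the shape and the number of exposure periods to the rate. Here ∑xᵢ = 146 and n = 11, so shape 8.3→154.3 and rate 1→12.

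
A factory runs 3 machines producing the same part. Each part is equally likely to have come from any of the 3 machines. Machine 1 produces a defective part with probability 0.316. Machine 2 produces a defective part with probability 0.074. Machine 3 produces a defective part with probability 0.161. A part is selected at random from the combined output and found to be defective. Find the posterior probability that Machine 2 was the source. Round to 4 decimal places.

Posterior probability ≈ 0.1343

Tabulate prior·likelihood by source: [1] prior 0.333333, lik 0.316, product 0.1053; [2] prior 0.333333, lik 0.074, product 0.02467; [3] prior 0.333333, lik 0.161, product 0.05367.
Normalizing constant = 0.18367; the posterior for Machine 2 is its product over the sum, 0.02467/0.18367 = 0.1343.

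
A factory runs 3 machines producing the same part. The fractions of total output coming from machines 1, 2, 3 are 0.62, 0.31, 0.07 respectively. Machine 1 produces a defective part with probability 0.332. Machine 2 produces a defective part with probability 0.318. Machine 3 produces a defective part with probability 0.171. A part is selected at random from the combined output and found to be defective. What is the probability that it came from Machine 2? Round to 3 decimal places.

P(defective|M1) = 0.332; P(defective|M2) = 0.318; P(defective|M3) = 0.171.
Prior × likelihood for each source: 0.62·0.332=0.2058, 0.31·0.318=0.09858, 0.07·0.171=0.01197. Summing gives P(defective) = 0.31639.
P(Machine 2 | defective) = 0.09858 / 0.31639 = 0.312.

Posterior probability ≈ 0.312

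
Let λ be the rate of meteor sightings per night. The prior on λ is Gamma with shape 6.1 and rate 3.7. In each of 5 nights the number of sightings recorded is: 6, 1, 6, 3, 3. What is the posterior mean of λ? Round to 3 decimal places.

Posterior mean ≈ 2.885

Total count ∑xᵢ = 19 over n = 5 nights.
Gamma is conjugate to the Poisson likelihood: posterior is Gamma(shape = 6.1+19 = 25.1, rate = 3.7+5 = 8.7).
Posterior mean = shape/rate = 25.1/8.7 = 2.885.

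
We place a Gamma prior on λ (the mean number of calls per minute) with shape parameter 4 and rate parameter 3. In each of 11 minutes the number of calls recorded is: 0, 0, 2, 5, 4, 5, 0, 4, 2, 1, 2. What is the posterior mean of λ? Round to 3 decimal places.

Posterior mean ≈ 2.071

The Poisson likelihood adds the total count to the shape and the number of exposure periods to the rate. Here ∑xᵢ = 25 and n = 11, so shape 4→29 and rate 3→14.
Posterior mean = shape/rate = 29/14 = 2.071.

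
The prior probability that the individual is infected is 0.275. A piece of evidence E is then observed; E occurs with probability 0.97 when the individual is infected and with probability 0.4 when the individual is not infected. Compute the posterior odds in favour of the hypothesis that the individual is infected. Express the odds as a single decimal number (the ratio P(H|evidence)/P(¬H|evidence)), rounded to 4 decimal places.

Posterior odds ≈ 0.9198

Prior odds = 0.275/(1−0.275) = 0.37931.
Likelihood ratio for E = 0.97/0.4 = 2.4250.
Posterior odds = prior odds × LR = 0.91983.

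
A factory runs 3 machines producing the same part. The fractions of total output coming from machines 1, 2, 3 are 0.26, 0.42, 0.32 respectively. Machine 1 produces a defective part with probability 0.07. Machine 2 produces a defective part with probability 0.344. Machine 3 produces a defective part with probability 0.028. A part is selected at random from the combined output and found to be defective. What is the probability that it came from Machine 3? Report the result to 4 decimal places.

Tabulate prior·likelihood by source: [1] prior 0.26, lik 0.07, product 0.01820; [2] prior 0.42, lik 0.344, product 0.1445; [3] prior 0.32, lik 0.028, product 0.008960.
Normalizing constant = 0.17164; the posterior for Machine 3 is its product over the sum, 0.008960/0.17164 = 0.0522.

Posterior probability ≈ 0.0522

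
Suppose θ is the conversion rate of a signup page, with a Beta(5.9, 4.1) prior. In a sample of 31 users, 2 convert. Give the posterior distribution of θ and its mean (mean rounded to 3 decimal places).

The binomial likelihood is conjugate to the Beta prior: with 2 successes and 29 failures, the posterior is Beta(5.9+2, 4.1+29) = Beta(7.9, 33.1).
Posterior mean = α/(α+β) = 7.9/41 = 0.193.

Posterior: Beta(7.9, 33.1); mean ≈ 0.193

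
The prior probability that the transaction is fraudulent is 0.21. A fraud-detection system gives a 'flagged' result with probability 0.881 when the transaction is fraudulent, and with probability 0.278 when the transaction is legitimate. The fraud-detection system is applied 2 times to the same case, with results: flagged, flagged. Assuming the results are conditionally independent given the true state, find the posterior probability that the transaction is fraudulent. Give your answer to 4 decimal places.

Posterior P(H) ≈ 0.7275

Let H be the event that the transaction is fraudulent; start with P(H) = 0.21. P('flagged'|H) = 0.881, P('flagged'|¬H) = 0.278.
Update on result 1 ('flagged'): P(H) ← 0.881·0.2100 / (0.881·0.2100 + 0.278·0.7900) = 0.18501/0.40463 = 0.4572.
Update on result 2 ('flagged'): P(H) ← 0.881·0.4572 / (0.881·0.4572 + 0.278·0.5428) = 0.40282/0.55371 = 0.7275.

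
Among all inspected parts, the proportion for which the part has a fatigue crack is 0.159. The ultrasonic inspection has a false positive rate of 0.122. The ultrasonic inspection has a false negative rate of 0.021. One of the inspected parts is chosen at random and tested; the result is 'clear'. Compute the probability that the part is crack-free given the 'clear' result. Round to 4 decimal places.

Write H for 'the part has a fatigue crack'. Prior odds H:¬H = 0.159/0.841 = 0.18906. For the 'clear' outcome, the likelihood ratio is 0.021/0.878 = 0.023918.
Posterior odds = 0.18906 × 0.023918 = 0.0045220, so P(H|E) = 0.0045220/(1+0.0045220) = 0.0045. Then P(¬H|E) = 1 − 0.0045 = 0.9955.

P(¬H | E) ≈ 0.9955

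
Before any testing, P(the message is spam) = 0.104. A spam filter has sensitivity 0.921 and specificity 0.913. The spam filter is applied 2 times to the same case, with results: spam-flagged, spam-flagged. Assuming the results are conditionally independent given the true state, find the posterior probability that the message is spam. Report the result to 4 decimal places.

Let H be the event that the message is spam; start with P(H) = 0.104. P('spam-flagged'|H) = 0.921, P('spam-flagged'|¬H) = 0.087.
Update on result 1 ('spam-flagged'): P(H) ← 0.921·0.1040 / (0.921·0.1040 + 0.087·0.8960) = 0.095784/0.17374 = 0.5513.
Update on result 2 ('spam-flagged'): P(H) ← 0.921·0.5513 / (0.921·0.5513 + 0.087·0.4487) = 0.50777/0.54680 = 0.9286.

Posterior P(H) ≈ 0.9286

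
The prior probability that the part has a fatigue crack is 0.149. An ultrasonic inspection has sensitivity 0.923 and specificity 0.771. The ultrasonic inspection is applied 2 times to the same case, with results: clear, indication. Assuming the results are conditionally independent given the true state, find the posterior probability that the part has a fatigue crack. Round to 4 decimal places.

Posterior P(H) ≈ 0.0658

With H the event that the part has a fatigue crack, the joint likelihood of the observed sequence is P(data|H) = 0.077·0.923 = 0.071071 and P(data|¬H) = 0.771·0.229 = 0.17656.
Bayes: P(H|data) = 0.149·0.071071 / (0.149·0.071071 + 0.851·0.17656) = 0.010590/0.16084 = 0.0658.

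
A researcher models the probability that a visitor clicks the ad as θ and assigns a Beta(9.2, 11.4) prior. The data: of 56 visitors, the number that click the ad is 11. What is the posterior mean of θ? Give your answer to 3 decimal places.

Posterior mean ≈ 0.264

Observing 11 successes and 45 failures updates Beta(9.2, 11.4) by adding the success and failure counts to the two shape parameters: α = 9.2+11 = 20.2, β = 11.4+45 = 56.4.
Posterior mean = α/(α+β) = 20.2/76.6 = 0.264.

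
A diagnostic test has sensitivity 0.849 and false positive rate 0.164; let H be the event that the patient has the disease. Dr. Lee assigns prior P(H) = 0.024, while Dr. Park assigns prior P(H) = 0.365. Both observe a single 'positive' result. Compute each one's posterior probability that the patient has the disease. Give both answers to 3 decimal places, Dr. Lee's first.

Dr. Lee: 0.113; Dr. Park: 0.748

The likelihood ratio for a 'positive' result is 0.849/0.164 = 5.1768.
Dr. Lee: prior odds 0.024/0.976 = 0.024590; posterior odds 0.12730; posterior probability 0.113.
Dr. Park: prior odds 0.365/0.635 = 0.57480; posterior odds 2.9757; posterior probability 0.748.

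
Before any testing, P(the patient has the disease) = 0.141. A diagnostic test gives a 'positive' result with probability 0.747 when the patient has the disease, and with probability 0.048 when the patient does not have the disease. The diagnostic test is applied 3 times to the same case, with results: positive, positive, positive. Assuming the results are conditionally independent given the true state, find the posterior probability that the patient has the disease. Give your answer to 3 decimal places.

Posterior P(H) ≈ 0.998

Let H be the event that the patient has the disease; start with P(H) = 0.141. P('positive'|H) = 0.747, P('positive'|¬H) = 0.048.
Update on result 1 ('positive'): P(H) ← 0.747·0.1410 / (0.747·0.1410 + 0.048·0.8590) = 0.10533/0.14656 = 0.7187.
Update on result 2 ('positive'): P(H) ← 0.747·0.7187 / (0.747·0.7187 + 0.048·0.2813) = 0.53684/0.55035 = 0.9755.
Update on result 3 ('positive'): P(H) ← 0.747·0.9755 / (0.747·0.9755 + 0.048·0.0245) = 0.72867/0.72985 = 0.9984.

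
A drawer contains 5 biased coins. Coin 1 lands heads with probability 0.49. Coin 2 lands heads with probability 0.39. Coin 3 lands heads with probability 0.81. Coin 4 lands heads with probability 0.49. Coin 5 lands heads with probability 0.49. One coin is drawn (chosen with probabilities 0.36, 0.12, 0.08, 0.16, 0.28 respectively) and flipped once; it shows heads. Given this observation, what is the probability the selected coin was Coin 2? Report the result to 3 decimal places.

Tabulate prior·likelihood by source: [1] prior 0.36, lik 0.49, product 0.1764; [2] prior 0.12, lik 0.39, product 0.04680; [3] prior 0.08, lik 0.81, product 0.06480; [4] prior 0.16, lik 0.49, product 0.07840; [5] prior 0.28, lik 0.49, product 0.1372.
Normalizing constant = 0.50360; the posterior for Coin 2 is its product over the sum, 0.04680/0.50360 = 0.093.

Posterior probability ≈ 0.093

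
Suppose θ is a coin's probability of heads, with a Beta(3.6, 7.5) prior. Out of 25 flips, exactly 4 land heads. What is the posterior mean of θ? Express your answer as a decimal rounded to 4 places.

Posterior mean ≈ 0.2105

The binomial likelihood is conjugate to the Beta prior: with 4 successes and 21 failures, the posterior is Beta(3.6+4, 7.5+21) = Beta(7.6, 28.5).
E[θ | data] = 7.6/(7.6+28.5) = 0.2105.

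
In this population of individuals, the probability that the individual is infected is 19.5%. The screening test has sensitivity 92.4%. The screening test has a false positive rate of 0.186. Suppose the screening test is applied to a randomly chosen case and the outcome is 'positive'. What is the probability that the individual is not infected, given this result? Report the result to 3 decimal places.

Write H for 'the individual is infected'. Prior odds H:¬H = 0.195/0.805 = 0.24224. For the 'positive' outcome, the likelihood ratio is 0.924/0.186 = 4.9677.
Posterior odds = 0.24224 × 4.9677 = 1.2034, so P(H|E) = 1.2034/(1+1.2034) = 0.546. Then P(¬H|E) = 1 − 0.546 = 0.454.

P(¬H | E) ≈ 0.454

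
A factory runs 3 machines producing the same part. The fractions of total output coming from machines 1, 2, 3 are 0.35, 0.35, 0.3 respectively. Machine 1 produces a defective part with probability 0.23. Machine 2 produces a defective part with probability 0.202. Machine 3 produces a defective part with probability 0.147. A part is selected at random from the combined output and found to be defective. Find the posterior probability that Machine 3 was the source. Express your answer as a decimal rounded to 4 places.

Tabulate prior·likelihood by source: [1] prior 0.35, lik 0.23, product 0.08050; [2] prior 0.35, lik 0.202, product 0.07070; [3] prior 0.3, lik 0.147, product 0.04410.
Normalizing constant = 0.19530; the posterior for Machine 3 is its product over the sum, 0.04410/0.19530 = 0.2258.

Posterior probability ≈ 0.2258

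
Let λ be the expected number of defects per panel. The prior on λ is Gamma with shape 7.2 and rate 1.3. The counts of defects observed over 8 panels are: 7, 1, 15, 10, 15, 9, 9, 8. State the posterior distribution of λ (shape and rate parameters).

The Poisson likelihood adds the total count to the shape and the number of exposure periods to the rate. Here ∑xᵢ = 74 and n = 8, so shape 7.2→81.2 and rate 1.3→9.3.

Posterior: Gamma(shape=81.2, rate=9.3)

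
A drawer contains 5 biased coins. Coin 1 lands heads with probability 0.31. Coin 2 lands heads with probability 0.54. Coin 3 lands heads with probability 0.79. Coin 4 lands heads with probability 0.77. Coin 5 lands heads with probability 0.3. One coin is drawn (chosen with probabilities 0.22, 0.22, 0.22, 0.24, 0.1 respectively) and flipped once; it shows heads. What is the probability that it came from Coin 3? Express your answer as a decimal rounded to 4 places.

Posterior probability ≈ 0.3019

P(heads|C1) = 0.31; P(heads|C2) = 0.54; P(heads|C3) = 0.79; P(heads|C4) = 0.77; P(heads|C5) = 0.3.
Prior × likelihood for each source: 0.22·0.31=0.06820, 0.22·0.54=0.1188, 0.22·0.79=0.1738, 0.24·0.77=0.1848, 0.1·0.3=0.03000. Summing gives P(heads) = 0.57560.
P(Coin 3 | heads) = 0.1738 / 0.57560 = 0.3019.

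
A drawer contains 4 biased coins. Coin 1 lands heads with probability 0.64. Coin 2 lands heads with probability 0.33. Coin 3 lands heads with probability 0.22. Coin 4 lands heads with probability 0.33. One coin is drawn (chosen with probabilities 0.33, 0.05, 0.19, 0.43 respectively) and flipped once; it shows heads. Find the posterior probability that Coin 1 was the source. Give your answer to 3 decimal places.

Tabulate prior·likelihood by source: [1] prior 0.33, lik 0.64, product 0.2112; [2] prior 0.05, lik 0.33, product 0.01650; [3] prior 0.19, lik 0.22, product 0.04180; [4] prior 0.43, lik 0.33, product 0.1419.
Normalizing constant = 0.41140; the posterior for Coin 1 is its product over the sum, 0.2112/0.41140 = 0.513.

Posterior probability ≈ 0.513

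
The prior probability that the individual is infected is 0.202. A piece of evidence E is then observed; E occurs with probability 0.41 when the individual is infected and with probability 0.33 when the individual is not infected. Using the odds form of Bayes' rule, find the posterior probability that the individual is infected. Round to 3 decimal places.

Prior odds = 0.202/(1−0.202) = 0.25313.
Likelihood ratio for E = 0.41/0.33 = 1.2424.
Posterior odds = prior odds × LR = 0.31450.
Posterior probability = odds/(1+odds) = 0.31450/1.3145 = 0.239.

Posterior probability ≈ 0.239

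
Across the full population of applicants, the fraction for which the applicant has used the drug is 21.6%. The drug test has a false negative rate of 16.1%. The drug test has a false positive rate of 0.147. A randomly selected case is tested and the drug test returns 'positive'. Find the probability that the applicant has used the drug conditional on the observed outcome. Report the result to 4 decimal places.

Let H be the event that the applicant has used the drug. P(H) = 0.216, so P(¬H) = 0.784. With E the 'positive' result, P(E|H) = 0.839 and P(E|¬H) = 0.147.
P(E) = 0.839·0.216 + 0.147·0.784 = 0.18122 + 0.11525 = 0.29647.
By Bayes' theorem, P(H|E) = 0.18122 / 0.29647 = 0.6113.

P(H | E) ≈ 0.6113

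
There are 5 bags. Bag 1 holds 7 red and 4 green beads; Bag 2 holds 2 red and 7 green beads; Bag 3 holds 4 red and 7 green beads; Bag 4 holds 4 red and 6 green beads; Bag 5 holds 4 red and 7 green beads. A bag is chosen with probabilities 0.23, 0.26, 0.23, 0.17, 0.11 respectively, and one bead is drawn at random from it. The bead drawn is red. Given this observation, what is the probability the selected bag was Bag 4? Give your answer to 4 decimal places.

Tabulate prior·likelihood by source: [1] prior 0.23, lik 0.6364, product 0.1464; [2] prior 0.26, lik 0.2222, product 0.05778; [3] prior 0.23, lik 0.3636, product 0.08364; [4] prior 0.17, lik 0.4, product 0.06800; [5] prior 0.11, lik 0.3636, product 0.04000.
Normalizing constant = 0.39578; the posterior for Bag 4 is its product over the sum, 0.06800/0.39578 = 0.1718.

Posterior probability ≈ 0.1718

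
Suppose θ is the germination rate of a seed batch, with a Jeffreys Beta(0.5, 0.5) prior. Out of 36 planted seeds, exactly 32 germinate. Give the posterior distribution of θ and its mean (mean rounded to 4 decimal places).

The binomial likelihood is conjugate to the Beta prior: with 32 successes and 4 failures, the posterior is Beta(0.5+32, 0.5+4) = Beta(32.5, 4.5).
Posterior mean = α/(α+β) = 32.5/37 = 0.8784.

Posterior: Beta(32.5, 4.5); mean ≈ 0.8784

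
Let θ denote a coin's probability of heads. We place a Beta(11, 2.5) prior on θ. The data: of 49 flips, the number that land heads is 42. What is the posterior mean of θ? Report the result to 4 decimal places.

The binomial likelihood is conjugate to the Beta prior: with 42 successes and 7 failures, the posterior is Beta(11+42, 2.5+7) = Beta(53, 9.5).
E[θ | data] = 53/(53+9.5) = 0.8480.

Posterior mean ≈ 0.8480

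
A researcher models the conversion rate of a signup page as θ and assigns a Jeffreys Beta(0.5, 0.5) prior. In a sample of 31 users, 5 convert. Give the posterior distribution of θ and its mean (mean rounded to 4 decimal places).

The binomial likelihood is conjugate to the Beta prior: with 5 successes and 26 failures, the posterior is Beta(0.5+5, 0.5+26) = Beta(5.5, 26.5).
Posterior mean = α/(α+β) = 5.5/32 = 0.1719.

Posterior: Beta(5.5, 26.5); mean ≈ 0.1719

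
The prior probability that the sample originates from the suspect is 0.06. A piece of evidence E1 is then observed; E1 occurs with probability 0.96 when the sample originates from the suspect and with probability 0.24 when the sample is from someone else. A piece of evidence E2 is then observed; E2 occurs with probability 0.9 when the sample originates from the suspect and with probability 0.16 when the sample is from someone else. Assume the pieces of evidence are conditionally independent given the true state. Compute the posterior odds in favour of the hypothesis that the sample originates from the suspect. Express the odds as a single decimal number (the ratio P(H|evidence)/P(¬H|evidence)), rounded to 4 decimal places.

Posterior odds ≈ 1.4362

Prior odds = 0.06/(1−0.06) = 0.063830. In log-odds, ln(0.063830) = -2.7515.
Add log likelihood ratios: ln(4.0000) + ln(5.6250) = 3.1135.
Posterior log-odds = 0.36198, so posterior odds = exp(0.36198) = 1.4362.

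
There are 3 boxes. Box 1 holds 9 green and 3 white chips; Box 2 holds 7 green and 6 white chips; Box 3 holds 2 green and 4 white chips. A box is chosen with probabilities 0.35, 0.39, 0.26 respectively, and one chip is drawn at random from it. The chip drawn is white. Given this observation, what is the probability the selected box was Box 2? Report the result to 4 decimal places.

Posterior probability ≈ 0.4083

Tabulate prior·likelihood by source: [1] prior 0.35, lik 0.25, product 0.08750; [2] prior 0.39, lik 0.4615, product 0.1800; [3] prior 0.26, lik 0.6667, product 0.1733.
Normalizing constant = 0.44083; the posterior for Box 2 is its product over the sum, 0.1800/0.44083 = 0.4083.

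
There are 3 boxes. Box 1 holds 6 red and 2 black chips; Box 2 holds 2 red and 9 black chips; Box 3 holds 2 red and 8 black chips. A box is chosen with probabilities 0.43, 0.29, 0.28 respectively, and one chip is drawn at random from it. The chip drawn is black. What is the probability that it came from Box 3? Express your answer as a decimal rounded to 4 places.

P(black|Box 1) = 0.25; P(black|Box 2) = 0.8182; P(black|Box 3) = 0.8.
Prior × likelihood for each source: 0.43·0.25=0.1075, 0.29·0.8182=0.2373, 0.28·0.8=0.2240. Summing gives P(black) = 0.56877.
P(Box 3 | black) = 0.2240 / 0.56877 = 0.3938.

Posterior probability ≈ 0.3938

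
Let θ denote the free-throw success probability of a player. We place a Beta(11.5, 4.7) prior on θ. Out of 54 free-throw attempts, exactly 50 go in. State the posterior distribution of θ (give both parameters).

Posterior: Beta(61.5, 8.7)

Observing 50 successes and 4 failures updates Beta(11.5, 4.7) by adding the success and failure counts to the two shape parameters: α = 11.5+50 = 61.5, β = 4.7+4 = 8.7.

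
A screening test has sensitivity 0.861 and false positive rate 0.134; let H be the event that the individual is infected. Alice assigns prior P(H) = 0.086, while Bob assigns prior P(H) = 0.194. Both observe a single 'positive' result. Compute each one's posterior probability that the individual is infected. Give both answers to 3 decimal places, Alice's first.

P('+'|H) = 0.861, P('+'|¬H) = 0.134.
Alice: numerator 0.861·0.086 = 0.074046; evidence = 0.074046+0.134·0.914 = 0.19652; posterior = 0.377.
Bob: numerator 0.861·0.194 = 0.16703; evidence = 0.16703+0.134·0.806 = 0.27504; posterior = 0.607.

Alice: 0.377; Bob: 0.607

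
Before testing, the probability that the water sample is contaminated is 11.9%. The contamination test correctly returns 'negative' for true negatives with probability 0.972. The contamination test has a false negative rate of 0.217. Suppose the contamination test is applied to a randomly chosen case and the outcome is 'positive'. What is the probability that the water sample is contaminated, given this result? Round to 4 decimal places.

Write H for 'the water sample is contaminated'. Prior odds H:¬H = 0.119/0.881 = 0.13507. For the 'positive' outcome, the likelihood ratio is 0.783/0.028 = 27.964.
Posterior odds = 0.13507 × 27.964 = 3.7772, so P(H|E) = 3.7772/(1+3.7772) = 0.7907.

P(H | E) ≈ 0.7907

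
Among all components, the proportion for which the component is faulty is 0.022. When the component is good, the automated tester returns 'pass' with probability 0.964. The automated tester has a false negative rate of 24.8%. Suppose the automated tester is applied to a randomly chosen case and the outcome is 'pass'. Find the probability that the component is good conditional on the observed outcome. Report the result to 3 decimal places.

Write H for 'the component is faulty'. Prior odds H:¬H = 0.022/0.978 = 0.022495. For the 'pass' outcome, the likelihood ratio is 0.248/0.964 = 0.25726.
Posterior odds = 0.022495 × 0.25726 = 0.0057871, so P(H|E) = 0.0057871/(1+0.0057871) = 0.006. Then P(¬H|E) = 1 − 0.006 = 0.994.

P(¬H | E) ≈ 0.994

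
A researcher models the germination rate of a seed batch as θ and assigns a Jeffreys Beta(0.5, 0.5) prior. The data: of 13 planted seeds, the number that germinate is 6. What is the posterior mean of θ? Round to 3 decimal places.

Observing 6 successes and 7 failures updates Beta(0.5, 0.5) by adding the success and failure counts to the two shape parameters: α = 0.5+6 = 6.5, β = 0.5+7 = 7.5.
E[θ | data] = 6.5/(6.5+7.5) = 0.464.

Posterior mean ≈ 0.464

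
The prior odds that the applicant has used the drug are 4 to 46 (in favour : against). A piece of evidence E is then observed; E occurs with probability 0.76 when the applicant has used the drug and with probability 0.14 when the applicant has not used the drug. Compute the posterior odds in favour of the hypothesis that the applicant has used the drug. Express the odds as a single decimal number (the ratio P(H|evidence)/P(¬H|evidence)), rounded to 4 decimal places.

Prior odds = 4/46 = 0.086957. In log-odds, ln(0.086957) = -2.4423.
Add log likelihood ratio: ln(5.4286) = 1.6917.
Posterior log-odds = -0.75067, so posterior odds = exp(-0.75067) = 0.47205.

Posterior odds ≈ 0.4720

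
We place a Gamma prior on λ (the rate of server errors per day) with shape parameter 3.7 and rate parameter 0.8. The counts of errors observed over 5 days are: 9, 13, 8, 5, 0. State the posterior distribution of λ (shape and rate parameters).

Total count ∑xᵢ = 35 over n = 5 days.
Gamma is conjugate to the Poisson likelihood: posterior is Gamma(shape = 3.7+35 = 38.7, rate = 0.8+5 = 5.8).

Posterior: Gamma(shape=38.7, rate=5.8)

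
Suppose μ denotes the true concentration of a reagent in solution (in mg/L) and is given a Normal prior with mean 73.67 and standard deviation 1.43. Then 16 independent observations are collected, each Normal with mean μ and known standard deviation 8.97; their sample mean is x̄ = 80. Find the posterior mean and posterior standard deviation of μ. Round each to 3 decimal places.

Posterior mean ≈ 75.500; posterior SD ≈ 1.206

Prior precision 1/τ₀² = 1/1.43² = 0.489021; data precision n/σ² = 16/8.97² = 0.198854.
Posterior precision = 0.489021 + 0.198854 = 0.687876, giving posterior SD = 1/√0.687876 = 1.206.
Posterior mean = (0.489021·73.67 + 0.198854·80) / 0.687876 = 75.500.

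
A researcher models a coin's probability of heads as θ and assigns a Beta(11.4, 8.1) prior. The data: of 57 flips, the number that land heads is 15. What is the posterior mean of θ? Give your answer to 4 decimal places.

The binomial likelihood is conjugate to the Beta prior: with 15 successes and 42 failures, the posterior is Beta(11.4+15, 8.1+42) = Beta(26.4, 50.1).
E[θ | data] = 26.4/(26.4+50.1) = 0.3451.

Posterior mean ≈ 0.3451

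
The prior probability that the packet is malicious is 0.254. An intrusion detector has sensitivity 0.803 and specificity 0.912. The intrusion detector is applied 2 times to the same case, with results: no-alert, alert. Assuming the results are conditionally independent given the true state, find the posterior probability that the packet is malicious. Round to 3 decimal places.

With H the event that the packet is malicious, the joint likelihood of the observed sequence is P(data|H) = 0.197·0.803 = 0.15819 and P(data|¬H) = 0.912·0.088 = 0.080256.
Bayes: P(H|data) = 0.254·0.15819 / (0.254·0.15819 + 0.746·0.080256) = 0.040181/0.10005 = 0.4016.

Posterior P(H) ≈ 0.402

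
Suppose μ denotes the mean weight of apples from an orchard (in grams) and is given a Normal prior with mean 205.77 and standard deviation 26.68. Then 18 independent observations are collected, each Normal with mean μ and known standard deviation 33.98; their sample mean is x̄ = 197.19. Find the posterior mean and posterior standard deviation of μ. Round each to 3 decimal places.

Posterior mean ≈ 197.899; posterior SD ≈ 7.671

With known σ, the Normal prior is conjugate. Weight on the data is w = (n/σ²)/(n/σ² + 1/τ₀²) = 0.0155893/(0.0155893+0.00140484) = 0.91733.
Posterior mean = w·x̄ + (1−w)·μ₀ = 0.91733·197.19 + 0.082667·205.77 = 197.899. Posterior variance = 1/(0.0155893+0.00140484) = 58.8439, so SD = 7.671.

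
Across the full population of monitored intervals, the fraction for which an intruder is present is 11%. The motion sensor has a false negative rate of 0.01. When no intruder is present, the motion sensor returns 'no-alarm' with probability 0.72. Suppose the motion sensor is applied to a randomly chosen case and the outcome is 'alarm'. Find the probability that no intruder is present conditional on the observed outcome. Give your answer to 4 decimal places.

Let H be the event that an intruder is present. P(H) = 0.11, so P(¬H) = 0.89. With E the 'alarm' result, P(E|H) = 0.99 and P(E|¬H) = 0.28.
P(E) = 0.99·0.11 + 0.28·0.89 = 0.10890 + 0.24920 = 0.35810.
By Bayes' theorem, P(H|E) = 0.10890 / 0.35810 = 0.3041. Hence P(¬H|E) = 1 − 0.3041 = 0.6959.

P(¬H | E) ≈ 0.6959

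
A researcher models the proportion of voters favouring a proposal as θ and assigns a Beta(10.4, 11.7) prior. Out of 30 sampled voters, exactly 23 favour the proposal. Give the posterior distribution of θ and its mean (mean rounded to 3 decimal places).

The binomial likelihood is conjugate to the Beta prior: with 23 successes and 7 failures, the posterior is Beta(10.4+23, 11.7+7) = Beta(33.4, 18.7).
Posterior mean = α/(α+β) = 33.4/52.1 = 0.641.

Posterior: Beta(33.4, 18.7); mean ≈ 0.641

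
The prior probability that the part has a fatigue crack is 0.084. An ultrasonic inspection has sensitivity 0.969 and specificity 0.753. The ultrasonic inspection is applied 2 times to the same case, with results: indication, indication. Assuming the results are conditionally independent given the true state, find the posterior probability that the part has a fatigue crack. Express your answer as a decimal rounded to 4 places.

Let H be the event that the part has a fatigue crack; start with P(H) = 0.084. P('indication'|H) = 0.969, P('indication'|¬H) = 0.247.
Update on result 1 ('indication'): P(H) ← 0.969·0.0840 / (0.969·0.0840 + 0.247·0.9160) = 0.081396/0.30765 = 0.2646.
Update on result 2 ('indication'): P(H) ← 0.969·0.2646 / (0.969·0.2646 + 0.247·0.7354) = 0.25637/0.43802 = 0.5853.

Posterior P(H) ≈ 0.5853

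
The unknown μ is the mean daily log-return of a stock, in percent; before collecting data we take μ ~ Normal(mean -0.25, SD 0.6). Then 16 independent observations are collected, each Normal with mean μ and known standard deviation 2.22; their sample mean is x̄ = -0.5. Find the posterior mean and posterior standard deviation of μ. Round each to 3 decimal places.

Posterior mean ≈ -0.385; posterior SD ≈ 0.407

Prior precision 1/τ₀² = 1/0.6² = 2.77778; data precision n/σ² = 16/2.22² = 3.24649.
Posterior precision = 2.77778 + 3.24649 = 6.02427, giving posterior SD = 1/√6.02427 = 0.407.
Posterior mean = (2.77778·-0.25 + 3.24649·-0.5) / 6.02427 = -0.385.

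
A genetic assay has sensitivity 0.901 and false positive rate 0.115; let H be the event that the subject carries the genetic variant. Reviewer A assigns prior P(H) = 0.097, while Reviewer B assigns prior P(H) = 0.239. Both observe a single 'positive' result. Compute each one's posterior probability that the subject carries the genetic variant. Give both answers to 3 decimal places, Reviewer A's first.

P('+'|H) = 0.901, P('+'|¬H) = 0.115.
Reviewer A: numerator 0.901·0.097 = 0.087397; evidence = 0.087397+0.115·0.903 = 0.19124; posterior = 0.457.
Reviewer B: numerator 0.901·0.239 = 0.21534; evidence = 0.21534+0.115·0.761 = 0.30285; posterior = 0.711.

Reviewer A: 0.457; Reviewer B: 0.711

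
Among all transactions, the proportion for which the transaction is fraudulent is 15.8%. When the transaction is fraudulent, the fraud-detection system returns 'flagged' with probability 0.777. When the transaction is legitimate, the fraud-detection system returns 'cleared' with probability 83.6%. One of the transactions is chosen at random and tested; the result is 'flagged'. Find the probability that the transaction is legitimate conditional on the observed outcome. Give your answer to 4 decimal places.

Write H for 'the transaction is fraudulent'. Prior odds H:¬H = 0.158/0.842 = 0.18765. For the 'flagged' outcome, the likelihood ratio is 0.777/0.164 = 4.7378.
Posterior odds = 0.18765 × 4.7378 = 0.88904, so P(H|E) = 0.88904/(1+0.88904) = 0.4706. Then P(¬H|E) = 1 − 0.4706 = 0.5294.

P(¬H | E) ≈ 0.5294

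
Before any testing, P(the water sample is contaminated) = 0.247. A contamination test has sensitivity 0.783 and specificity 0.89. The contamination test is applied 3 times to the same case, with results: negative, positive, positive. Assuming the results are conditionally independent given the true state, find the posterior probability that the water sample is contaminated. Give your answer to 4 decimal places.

Let H be the event that the water sample is contaminated; start with P(H) = 0.247. P('positive'|H) = 0.783, P('positive'|¬H) = 0.11.
Update on result 1 ('negative'): P(H) ← 0.217·0.2470 / (0.217·0.2470 + 0.89·0.7530) = 0.053599/0.72377 = 0.0741.
Update on result 2 ('positive'): P(H) ← 0.783·0.0741 / (0.783·0.0741 + 0.11·0.9259) = 0.057985/0.15984 = 0.3628.
Update on result 3 ('positive'): P(H) ← 0.783·0.3628 / (0.783·0.3628 + 0.11·0.6372) = 0.28405/0.35415 = 0.8021.

Posterior P(H) ≈ 0.8021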